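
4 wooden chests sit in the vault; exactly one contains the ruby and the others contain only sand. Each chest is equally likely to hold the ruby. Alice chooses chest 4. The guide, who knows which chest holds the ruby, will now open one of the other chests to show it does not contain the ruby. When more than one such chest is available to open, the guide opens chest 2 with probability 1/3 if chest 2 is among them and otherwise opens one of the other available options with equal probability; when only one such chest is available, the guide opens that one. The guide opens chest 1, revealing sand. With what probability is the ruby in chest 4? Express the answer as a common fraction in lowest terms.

2/9

Condition on the true location of the ruby.
If it is in chest 1 (prior 1/4): the guide opened chest 1, so this case is ruled out; weight (1/4)·0 = 0.
If it is in chest 2 (prior 1/4): chest 2 holds the prize so is unavailable; the guide chooses uniformly among the 2 others, probability 1/2; weight (1/4)·(1/2) = 1/8.
If it is in chest 3 (prior 1/4): chest 2 is available but not opened, probability 2/3; weight (1/4)·(2/3) = 1/6.
If it is in chest 4 (prior 1/4): chest 2 is available but not opened; chest 1 gets probability (1 − 1/3)/2 = 1/3; weight (1/4)·(1/3) = 1/12.
The weights sum to 3/8.
So P(the ruby in chest 4 | the guide opened chest 1) = (1/12) / (3/8) = 2/9.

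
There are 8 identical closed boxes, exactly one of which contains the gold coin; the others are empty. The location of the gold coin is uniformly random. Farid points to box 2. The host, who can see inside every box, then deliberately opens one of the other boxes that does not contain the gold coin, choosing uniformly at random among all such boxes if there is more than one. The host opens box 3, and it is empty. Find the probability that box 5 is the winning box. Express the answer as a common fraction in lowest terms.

7/48

Apply Bayes' rule, conditioning on where the gold coin actually is.
If it is in any of boxes 1, 4, 5, 6, 7, and 8 (prior 1/8 each): the host has 6 equally likely choices, so probability 1/6; weight (1/8)·(1/6) = 1/48 each.
If it is in box 2 (prior 1/8): the host has 7 equally likely choices, so probability 1/7; weight (1/8)·(1/7) = 1/56.
If it is in box 3 (prior 1/8): the host opened box 3, so this case is ruled out; weight (1/8)·0 = 0.
The weights sum to 1/7.
So P(the gold coin in box 5 | the host opened box 3) = (1/48) / (1/7) = 7/48.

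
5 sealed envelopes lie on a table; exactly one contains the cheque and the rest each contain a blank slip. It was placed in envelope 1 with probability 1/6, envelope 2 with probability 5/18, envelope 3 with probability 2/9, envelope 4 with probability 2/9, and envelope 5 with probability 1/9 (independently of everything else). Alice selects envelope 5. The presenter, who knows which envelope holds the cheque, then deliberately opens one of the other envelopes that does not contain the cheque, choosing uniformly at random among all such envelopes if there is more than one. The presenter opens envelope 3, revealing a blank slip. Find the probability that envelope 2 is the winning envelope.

Consider each possible location of the cheque in turn.
If it is in envelope 1 (prior 1/6): the presenter has 3 equally likely choices, so probability 1/3; weight (1/6)·(1/3) = 1/18.
If it is in envelope 2 (prior 5/18): the presenter has 3 equally likely choices, so probability 1/3; weight (5/18)·(1/3) = 5/54.
If it is in envelope 3 (prior 2/9): the presenter opened envelope 3, so this case is ruled out; weight (2/9)·0 = 0.
If it is in envelope 4 (prior 2/9): the presenter has 3 equally likely choices, so probability 1/3; weight (2/9)·(1/3) = 2/27.
If it is in envelope 5 (prior 1/9): the presenter has 4 equally likely choices, so probability 1/4; weight (1/9)·(1/4) = 1/36.
The weights sum to 1/4.
So P(the cheque in envelope 2 | the presenter opened envelope 3) = (5/54) / (1/4) = 10/27.

10/27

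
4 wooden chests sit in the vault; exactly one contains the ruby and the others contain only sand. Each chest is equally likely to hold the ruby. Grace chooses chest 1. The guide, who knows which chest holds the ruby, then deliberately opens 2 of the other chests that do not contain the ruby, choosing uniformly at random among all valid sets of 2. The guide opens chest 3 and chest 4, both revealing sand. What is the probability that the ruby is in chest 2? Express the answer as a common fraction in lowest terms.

Condition on the true location of the ruby.
If it is in chest 1 (prior 1/4): the guide has 3 equally likely choices, so probability 1/3; weight (1/4)·(1/3) = 1/12.
If it is in chest 2 (prior 1/4): the guide has no choice, probability 1; weight (1/4)·1 = 1/4.
If it is in either of chests 3 and 4 (prior 1/4 each): that chest was opened and seen not to hold the prize — ruled out; weight (1/4)·0 = 0 each.
The weights sum to 1/3.
So P(the ruby in chest 2 | the guide opened chest 3 and chest 4) = (1/4) / (1/3) = 3/4.

3/4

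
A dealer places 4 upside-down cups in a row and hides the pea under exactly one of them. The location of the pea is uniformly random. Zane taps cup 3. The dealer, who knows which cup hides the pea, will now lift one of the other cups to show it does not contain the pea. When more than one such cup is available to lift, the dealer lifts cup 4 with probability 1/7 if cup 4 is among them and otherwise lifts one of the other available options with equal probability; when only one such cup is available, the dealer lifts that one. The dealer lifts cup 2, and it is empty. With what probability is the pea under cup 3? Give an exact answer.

Condition on the true location of the pea.
If it is under cup 1 (prior 1/4): cup 4 is available but not opened, probability 6/7; weight (1/4)·(6/7) = 3/14.
If it is under cup 2 (prior 1/4): the dealer opened cup 2, so this case is ruled out; weight (1/4)·0 = 0.
If it is under cup 3 (prior 1/4): cup 4 is available but not opened; cup 2 gets probability (1 − 1/7)/2 = 3/7; weight (1/4)·(3/7) = 3/28.
If it is under cup 4 (prior 1/4): cup 4 holds the prize so is unavailable; the dealer chooses uniformly among the 2 others, probability 1/2; weight (1/4)·(1/2) = 1/8.
The weights sum to 25/56.
So P(the pea under cup 3 | the dealer opened cup 2) = (3/28) / (25/56) = 6/25.

6/25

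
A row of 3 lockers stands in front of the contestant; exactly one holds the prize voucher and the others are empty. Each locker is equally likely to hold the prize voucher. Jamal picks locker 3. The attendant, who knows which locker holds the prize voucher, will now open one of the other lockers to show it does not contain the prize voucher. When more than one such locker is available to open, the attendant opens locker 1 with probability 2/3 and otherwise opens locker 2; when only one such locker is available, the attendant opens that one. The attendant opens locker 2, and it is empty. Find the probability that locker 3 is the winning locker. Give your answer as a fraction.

1/4

Apply Bayes' rule, conditioning on where the prize voucher actually is.
If it is in locker 1 (prior 1/3): only locker 2 is available, probability 1; weight (1/3)·1 = 1/3.
If it is in locker 2 (prior 1/3): the attendant opened locker 2, so this case is ruled out; weight (1/3)·0 = 0.
If it is in locker 3 (prior 1/3): locker 1 is available but not opened, probability 1/3; weight (1/3)·(1/3) = 1/9.
The weights sum to 4/9.
So P(the prize voucher in locker 3 | the attendant opened locker 2) = (1/9) / (4/9) = 1/4.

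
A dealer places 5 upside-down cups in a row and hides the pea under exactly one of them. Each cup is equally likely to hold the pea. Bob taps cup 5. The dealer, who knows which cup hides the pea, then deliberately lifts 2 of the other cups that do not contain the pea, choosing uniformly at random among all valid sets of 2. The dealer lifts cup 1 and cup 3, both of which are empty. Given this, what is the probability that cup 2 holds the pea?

Condition on the true location of the pea.
If it is under either of cups 1 and 3 (prior 1/5 each): that cup was opened and seen not to hold the prize — ruled out; weight (1/5)·0 = 0 each.
If it is under either of cups 2 and 4 (prior 1/5 each): the dealer has 3 equally likely choices, so probability 1/3; weight (1/5)·(1/3) = 1/15 each.
If it is under cup 5 (prior 1/5): the dealer has 6 equally likely choices, so probability 1/6; weight (1/5)·(1/6) = 1/30.
The weights sum to 1/6.
So P(the pea under cup 2 | the dealer opened cup 1 and cup 3) = (1/15) / (1/6) = 2/5.

2/5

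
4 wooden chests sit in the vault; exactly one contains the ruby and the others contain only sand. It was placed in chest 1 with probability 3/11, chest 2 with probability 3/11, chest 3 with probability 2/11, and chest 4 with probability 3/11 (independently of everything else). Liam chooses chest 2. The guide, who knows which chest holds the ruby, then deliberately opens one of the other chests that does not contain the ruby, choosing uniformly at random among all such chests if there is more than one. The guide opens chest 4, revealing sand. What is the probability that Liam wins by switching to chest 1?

Consider each possible location of the ruby in turn.
If it is in chest 1 (prior 3/11): the guide has 2 equally likely choices, so probability 1/2; weight (3/11)·(1/2) = 3/22.
If it is in chest 2 (prior 3/11): the guide has 3 equally likely choices, so probability 1/3; weight (3/11)·(1/3) = 1/11.
If it is in chest 3 (prior 2/11): the guide has 2 equally likely choices, so probability 1/2; weight (2/11)·(1/2) = 1/11.
If it is in chest 4 (prior 3/11): the guide opened chest 4, so this case is ruled out; weight (3/11)·0 = 0.
The weights sum to 7/22.
So P(the ruby in chest 1 | the guide opened chest 4) = (3/22) / (7/22) = 3/7.

3/7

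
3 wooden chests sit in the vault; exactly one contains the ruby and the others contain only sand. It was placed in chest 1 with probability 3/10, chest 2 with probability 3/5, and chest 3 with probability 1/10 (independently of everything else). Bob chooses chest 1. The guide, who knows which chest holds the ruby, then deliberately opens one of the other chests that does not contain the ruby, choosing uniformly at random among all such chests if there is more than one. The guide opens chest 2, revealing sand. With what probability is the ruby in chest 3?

2/5

Apply Bayes' rule, conditioning on where the ruby actually is.
If it is in chest 1 (prior 3/10): the guide has 2 equally likely choices, so probability 1/2; weight (3/10)·(1/2) = 3/20.
If it is in chest 2 (prior 3/5): the guide opened chest 2, so this case is ruled out; weight (3/5)·0 = 0.
If it is in chest 3 (prior 1/10): the guide has no choice, probability 1; weight (1/10)·1 = 1/10.
The weights sum to 1/4.
So P(the ruby in chest 3 | the guide opened chest 2) = (1/10) / (1/4) = 2/5.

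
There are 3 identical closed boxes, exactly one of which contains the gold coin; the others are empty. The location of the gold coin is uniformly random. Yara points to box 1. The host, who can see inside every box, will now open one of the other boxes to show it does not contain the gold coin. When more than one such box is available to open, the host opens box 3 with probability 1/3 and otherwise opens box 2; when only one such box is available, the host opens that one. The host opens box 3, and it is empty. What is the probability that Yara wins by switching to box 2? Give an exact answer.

Consider each possible location of the gold coin in turn.
If it is in box 1 (prior 1/3): box 3 is available, opened with probability 1/3; weight (1/3)·(1/3) = 1/9.
If it is in box 2 (prior 1/3): only box 3 is available, probability 1; weight (1/3)·1 = 1/3.
If it is in box 3 (prior 1/3): the host opened box 3, so this case is ruled out; weight (1/3)·0 = 0.
The weights sum to 4/9.
So P(the gold coin in box 2 | the host opened box 3) = (1/3) / (4/9) = 3/4.

3/4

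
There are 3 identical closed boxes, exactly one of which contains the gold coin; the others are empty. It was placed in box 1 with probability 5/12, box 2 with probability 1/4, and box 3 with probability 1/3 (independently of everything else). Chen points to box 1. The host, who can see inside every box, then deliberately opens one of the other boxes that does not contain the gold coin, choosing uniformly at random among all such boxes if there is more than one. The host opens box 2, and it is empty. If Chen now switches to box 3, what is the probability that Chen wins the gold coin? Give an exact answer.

Apply Bayes' rule, conditioning on where the gold coin actually is.
If it is in box 1 (prior 5/12): the host has 2 equally likely choices, so probability 1/2; weight (5/12)·(1/2) = 5/24.
If it is in box 2 (prior 1/4): the host opened box 2, so this case is ruled out; weight (1/4)·0 = 0.
If it is in box 3 (prior 1/3): the host has no choice, probability 1; weight (1/3)·1 = 1/3.
The weights sum to 13/24.
So P(the gold coin in box 3 | the host opened box 2) = (1/3) / (13/24) = 8/13.

8/13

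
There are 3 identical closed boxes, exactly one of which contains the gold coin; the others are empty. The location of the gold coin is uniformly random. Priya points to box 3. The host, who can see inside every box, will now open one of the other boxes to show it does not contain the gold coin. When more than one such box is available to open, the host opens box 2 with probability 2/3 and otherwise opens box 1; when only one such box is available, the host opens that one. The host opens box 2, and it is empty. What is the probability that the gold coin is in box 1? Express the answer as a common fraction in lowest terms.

3/5

Condition on the true location of the gold coin.
If it is in box 1 (prior 1/3): only box 2 is available, probability 1; weight (1/3)·1 = 1/3.
If it is in box 2 (prior 1/3): the host opened box 2, so this case is ruled out; weight (1/3)·0 = 0.
If it is in box 3 (prior 1/3): box 2 is available, opened with probability 2/3; weight (1/3)·(2/3) = 2/9.
The weights sum to 5/9.
So P(the gold coin in box 1 | the host opened box 2) = (1/3) / (5/9) = 3/5.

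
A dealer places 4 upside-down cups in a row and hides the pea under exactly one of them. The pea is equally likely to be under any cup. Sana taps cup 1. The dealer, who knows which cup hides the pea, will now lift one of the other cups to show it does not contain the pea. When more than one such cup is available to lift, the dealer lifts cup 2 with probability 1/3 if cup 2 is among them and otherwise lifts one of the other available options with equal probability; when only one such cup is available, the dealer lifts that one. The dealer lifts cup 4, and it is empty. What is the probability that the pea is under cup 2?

1/3

Consider each possible location of the pea in turn.
If it is under cup 1 (prior 1/4): cup 2 is available but not opened; cup 4 gets probability (1 − 1/3)/2 = 1/3; weight (1/4)·(1/3) = 1/12.
If it is under cup 2 (prior 1/4): cup 2 holds the prize so is unavailable; the dealer chooses uniformly among the 2 others, probability 1/2; weight (1/4)·(1/2) = 1/8.
If it is under cup 3 (prior 1/4): cup 2 is available but not opened, probability 2/3; weight (1/4)·(2/3) = 1/6.
If it is under cup 4 (prior 1/4): the dealer opened cup 4, so this case is ruled out; weight (1/4)·0 = 0.
The weights sum to 3/8.
So P(the pea under cup 2 | the dealer opened cup 4) = (1/8) / (3/8) = 1/3.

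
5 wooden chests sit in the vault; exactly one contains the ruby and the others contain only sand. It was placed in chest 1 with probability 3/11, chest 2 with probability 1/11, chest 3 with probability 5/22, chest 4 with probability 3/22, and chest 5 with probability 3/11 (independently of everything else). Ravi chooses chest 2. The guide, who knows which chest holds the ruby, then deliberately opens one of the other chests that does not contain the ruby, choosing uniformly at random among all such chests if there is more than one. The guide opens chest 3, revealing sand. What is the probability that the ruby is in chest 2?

Apply Bayes' rule, conditioning on where the ruby actually is.
If it is in either of chests 1 and 5 (prior 3/11 each): the guide has 3 equally likely choices, so probability 1/3; weight (3/11)·(1/3) = 1/11 each.
If it is in chest 2 (prior 1/11): the guide has 4 equally likely choices, so probability 1/4; weight (1/11)·(1/4) = 1/44.
If it is in chest 3 (prior 5/22): the guide opened chest 3, so this case is ruled out; weight (5/22)·0 = 0.
If it is in chest 4 (prior 3/22): the guide has 3 equally likely choices, so probability 1/3; weight (3/22)·(1/3) = 1/22.
The weights sum to 1/4.
So P(the ruby in chest 2 | the guide opened chest 3) = (1/44) / (1/4) = 1/11.

1/11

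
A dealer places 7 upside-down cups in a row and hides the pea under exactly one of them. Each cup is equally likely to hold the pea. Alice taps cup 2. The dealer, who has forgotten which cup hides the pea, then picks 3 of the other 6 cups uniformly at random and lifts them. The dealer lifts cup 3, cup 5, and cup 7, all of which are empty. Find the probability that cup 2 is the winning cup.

1/4

Apply Bayes' rule, conditioning on where the pea actually is.
If it is under any of cups 1, 2, 4, and 6 (prior 1/7 each): the dealer picks exactly this set with probability 1/20 regardless, and none is the prize; weight (1/7)·(1/20) = 1/140 each.
If it is under any of cups 3, 5, and 7 (prior 1/7 each): that cup was opened and seen not to hold the prize — ruled out; weight (1/7)·0 = 0 each.
The weights sum to 1/35.
So P(the pea under cup 2 | the dealer opened cup 3, cup 5, and cup 7) = (1/140) / (1/35) = 1/4.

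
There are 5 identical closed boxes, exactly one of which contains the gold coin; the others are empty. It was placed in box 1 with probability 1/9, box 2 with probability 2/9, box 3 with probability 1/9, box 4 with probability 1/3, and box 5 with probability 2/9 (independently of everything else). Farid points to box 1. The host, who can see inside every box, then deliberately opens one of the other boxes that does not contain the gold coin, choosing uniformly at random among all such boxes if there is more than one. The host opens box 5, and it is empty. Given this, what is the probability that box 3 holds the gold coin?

4/27

Apply Bayes' rule, conditioning on where the gold coin actually is.
If it is in box 1 (prior 1/9): the host has 4 equally likely choices, so probability 1/4; weight (1/9)·(1/4) = 1/36.
If it is in box 2 (prior 2/9): the host has 3 equally likely choices, so probability 1/3; weight (2/9)·(1/3) = 2/27.
If it is in box 3 (prior 1/9): the host has 3 equally likely choices, so probability 1/3; weight (1/9)·(1/3) = 1/27.
If it is in box 4 (prior 1/3): the host has 3 equally likely choices, so probability 1/3; weight (1/3)·(1/3) = 1/9.
If it is in box 5 (prior 2/9): the host opened box 5, so this case is ruled out; weight (2/9)·0 = 0.
The weights sum to 1/4.
So P(the gold coin in box 3 | the host opened box 5) = (1/27) / (1/4) = 4/27.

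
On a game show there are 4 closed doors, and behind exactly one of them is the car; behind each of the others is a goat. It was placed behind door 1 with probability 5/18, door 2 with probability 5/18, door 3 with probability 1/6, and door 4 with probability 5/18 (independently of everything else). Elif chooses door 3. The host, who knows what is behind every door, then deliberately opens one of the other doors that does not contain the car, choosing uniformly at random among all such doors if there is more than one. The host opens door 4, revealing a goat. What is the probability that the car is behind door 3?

1/6

Consider each possible location of the car in turn.
If it is behind either of doors 1 and 2 (prior 5/18 each): the host has 2 equally likely choices, so probability 1/2; weight (5/18)·(1/2) = 5/36 each.
If it is behind door 3 (prior 1/6): the host has 3 equally likely choices, so probability 1/3; weight (1/6)·(1/3) = 1/18.
If it is behind door 4 (prior 5/18): the host opened door 4, so this case is ruled out; weight (5/18)·0 = 0.
The weights sum to 1/3.
So P(the car behind door 3 | the host opened door 4) = (1/18) / (1/3) = 1/6.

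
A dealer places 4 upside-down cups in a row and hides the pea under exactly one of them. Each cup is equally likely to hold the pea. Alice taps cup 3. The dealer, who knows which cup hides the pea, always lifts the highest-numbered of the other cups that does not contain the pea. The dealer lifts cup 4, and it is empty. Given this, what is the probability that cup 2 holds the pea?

1/3

Consider each possible location of the pea in turn.
If it is under any of cups 1, 2, and 3 (prior 1/4 each): cup 4 is the highest-numbered option available, probability 1; weight (1/4)·1 = 1/4 each.
If it is under cup 4 (prior 1/4): the dealer opened cup 4, so this case is ruled out; weight (1/4)·0 = 0.
The weights sum to 3/4.
So P(the pea under cup 2 | the dealer opened cup 4) = (1/4) / (3/4) = 1/3.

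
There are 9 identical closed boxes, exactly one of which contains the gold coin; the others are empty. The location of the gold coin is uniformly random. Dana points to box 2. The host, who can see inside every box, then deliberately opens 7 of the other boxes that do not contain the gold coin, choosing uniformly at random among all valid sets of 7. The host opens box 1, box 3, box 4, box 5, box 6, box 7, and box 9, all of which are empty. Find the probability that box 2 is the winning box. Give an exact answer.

1/9

Apply Bayes' rule, conditioning on where the gold coin actually is.
If it is in any of boxes 1, 3, 4, 5, 6, 7, and 9 (prior 1/9 each): that box was opened and seen not to hold the prize — ruled out; weight (1/9)·0 = 0 each.
If it is in box 2 (prior 1/9): the host has 8 equally likely choices, so probability 1/8; weight (1/9)·(1/8) = 1/72.
If it is in box 8 (prior 1/9): the host has no choice, probability 1; weight (1/9)·1 = 1/9.
The weights sum to 1/8.
So P(the gold coin in box 2 | the host opened box 1, box 3, box 4, box 5, box 6, box 7, and box 9) = (1/72) / (1/8) = 1/9.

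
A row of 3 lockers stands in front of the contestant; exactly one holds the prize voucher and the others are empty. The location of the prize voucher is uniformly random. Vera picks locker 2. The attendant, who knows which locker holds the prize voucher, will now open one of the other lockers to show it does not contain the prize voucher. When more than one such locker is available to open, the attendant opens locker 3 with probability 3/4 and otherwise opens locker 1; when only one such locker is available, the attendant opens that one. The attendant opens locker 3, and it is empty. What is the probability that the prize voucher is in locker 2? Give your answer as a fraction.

Apply Bayes' rule, conditioning on where the prize voucher actually is.
If it is in locker 1 (prior 1/3): only locker 3 is available, probability 1; weight (1/3)·1 = 1/3.
If it is in locker 2 (prior 1/3): locker 3 is available, opened with probability 3/4; weight (1/3)·(3/4) = 1/4.
If it is in locker 3 (prior 1/3): the attendant opened locker 3, so this case is ruled out; weight (1/3)·0 = 0.
The weights sum to 7/12.
So P(the prize voucher in locker 2 | the attendant opened locker 3) = (1/4) / (7/12) = 3/7.

3/7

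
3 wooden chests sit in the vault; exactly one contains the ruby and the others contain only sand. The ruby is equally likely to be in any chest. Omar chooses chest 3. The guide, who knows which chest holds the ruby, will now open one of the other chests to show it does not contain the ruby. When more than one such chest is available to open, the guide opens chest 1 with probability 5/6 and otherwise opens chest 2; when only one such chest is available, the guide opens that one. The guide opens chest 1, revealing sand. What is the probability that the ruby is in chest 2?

Consider each possible location of the ruby in turn.
If it is in chest 1 (prior 1/3): the guide opened chest 1, so this case is ruled out; weight (1/3)·0 = 0.
If it is in chest 2 (prior 1/3): only chest 1 is available, probability 1; weight (1/3)·1 = 1/3.
If it is in chest 3 (prior 1/3): chest 1 is available, opened with probability 5/6; weight (1/3)·(5/6) = 5/18.
The weights sum to 11/18.
So P(the ruby in chest 2 | the guide opened chest 1) = (1/3) / (11/18) = 6/11.

6/11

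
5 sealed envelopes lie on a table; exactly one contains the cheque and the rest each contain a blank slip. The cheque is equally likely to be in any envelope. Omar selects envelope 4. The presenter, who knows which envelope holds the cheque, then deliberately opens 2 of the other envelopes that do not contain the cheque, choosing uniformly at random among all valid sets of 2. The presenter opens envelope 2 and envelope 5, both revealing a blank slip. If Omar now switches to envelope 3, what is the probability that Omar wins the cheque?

Apply Bayes' rule, conditioning on where the cheque actually is.
If it is in either of envelopes 1 and 3 (prior 1/5 each): the presenter has 3 equally likely choices, so probability 1/3; weight (1/5)·(1/3) = 1/15 each.
If it is in either of envelopes 2 and 5 (prior 1/5 each): that envelope was opened and seen not to hold the prize — ruled out; weight (1/5)·0 = 0 each.
If it is in envelope 4 (prior 1/5): the presenter has 6 equally likely choices, so probability 1/6; weight (1/5)·(1/6) = 1/30.
The weights sum to 1/6.
So P(the cheque in envelope 3 | the presenter opened envelope 2 and envelope 5) = (1/15) / (1/6) = 2/5.

2/5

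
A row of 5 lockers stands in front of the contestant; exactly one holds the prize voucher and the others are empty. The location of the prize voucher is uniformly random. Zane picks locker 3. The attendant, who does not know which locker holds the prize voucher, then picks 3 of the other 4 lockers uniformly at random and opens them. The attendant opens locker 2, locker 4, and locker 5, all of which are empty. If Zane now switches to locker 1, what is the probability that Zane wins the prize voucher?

1/2

Consider each possible location of the prize voucher in turn.
If it is in either of lockers 1 and 3 (prior 1/5 each): the attendant picks exactly this set with probability 1/4 regardless, and none is the prize; weight (1/5)·(1/4) = 1/20 each.
If it is in any of lockers 2, 4, and 5 (prior 1/5 each): that locker was opened and seen not to hold the prize — ruled out; weight (1/5)·0 = 0 each.
The weights sum to 1/10.
So P(the prize voucher in locker 1 | the attendant opened locker 2, locker 4, and locker 5) = (1/20) / (1/10) = 1/2.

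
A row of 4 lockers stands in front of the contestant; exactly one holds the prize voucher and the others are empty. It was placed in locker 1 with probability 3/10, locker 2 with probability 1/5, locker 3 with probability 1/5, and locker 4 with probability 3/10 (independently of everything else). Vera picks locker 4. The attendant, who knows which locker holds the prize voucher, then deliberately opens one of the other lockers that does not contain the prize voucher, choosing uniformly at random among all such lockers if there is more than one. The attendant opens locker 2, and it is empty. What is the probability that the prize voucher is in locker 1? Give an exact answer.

Apply Bayes' rule, conditioning on where the prize voucher actually is.
If it is in locker 1 (prior 3/10): the attendant has 2 equally likely choices, so probability 1/2; weight (3/10)·(1/2) = 3/20.
If it is in locker 2 (prior 1/5): the attendant opened locker 2, so this case is ruled out; weight (1/5)·0 = 0.
If it is in locker 3 (prior 1/5): the attendant has 2 equally likely choices, so probability 1/2; weight (1/5)·(1/2) = 1/10.
If it is in locker 4 (prior 3/10): the attendant has 3 equally likely choices, so probability 1/3; weight (3/10)·(1/3) = 1/10.
The weights sum to 7/20.
So P(the prize voucher in locker 1 | the attendant opened locker 2) = (3/20) / (7/20) = 3/7.

3/7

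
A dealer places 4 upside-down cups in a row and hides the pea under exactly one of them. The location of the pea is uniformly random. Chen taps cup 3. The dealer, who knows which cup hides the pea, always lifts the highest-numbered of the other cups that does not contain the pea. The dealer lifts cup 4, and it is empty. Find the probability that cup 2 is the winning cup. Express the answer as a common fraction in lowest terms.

Consider each possible location of the pea in turn.
If it is under any of cups 1, 2, and 3 (prior 1/4 each): cup 4 is the highest-numbered option available, probability 1; weight (1/4)·1 = 1/4 each.
If it is under cup 4 (prior 1/4): the dealer opened cup 4, so this case is ruled out; weight (1/4)·0 = 0.
The weights sum to 3/4.
So P(the pea under cup 2 | the dealer opened cup 4) = (1/4) / (3/4) = 1/3.

1/3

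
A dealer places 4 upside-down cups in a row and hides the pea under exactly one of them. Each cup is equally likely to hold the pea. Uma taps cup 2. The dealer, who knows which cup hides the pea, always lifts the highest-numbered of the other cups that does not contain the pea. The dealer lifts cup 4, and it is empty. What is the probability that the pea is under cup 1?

Condition on the true location of the pea.
If it is under any of cups 1, 2, and 3 (prior 1/4 each): cup 4 is the highest-numbered option available, probability 1; weight (1/4)·1 = 1/4 each.
If it is under cup 4 (prior 1/4): the dealer opened cup 4, so this case is ruled out; weight (1/4)·0 = 0.
The weights sum to 3/4.
So P(the pea under cup 1 | the dealer opened cup 4) = (1/4) / (3/4) = 1/3.

1/3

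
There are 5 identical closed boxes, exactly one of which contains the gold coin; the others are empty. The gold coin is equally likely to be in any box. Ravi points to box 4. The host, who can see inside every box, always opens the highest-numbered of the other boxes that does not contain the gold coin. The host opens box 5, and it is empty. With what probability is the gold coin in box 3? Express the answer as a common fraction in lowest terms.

Apply Bayes' rule, conditioning on where the gold coin actually is.
If it is in any of boxes 1, 2, 3, and 4 (prior 1/5 each): box 5 is the highest-numbered option available, probability 1; weight (1/5)·1 = 1/5 each.
If it is in box 5 (prior 1/5): the host opened box 5, so this case is ruled out; weight (1/5)·0 = 0.
The weights sum to 4/5.
So P(the gold coin in box 3 | the host opened box 5) = (1/5) / (4/5) = 1/4.

1/4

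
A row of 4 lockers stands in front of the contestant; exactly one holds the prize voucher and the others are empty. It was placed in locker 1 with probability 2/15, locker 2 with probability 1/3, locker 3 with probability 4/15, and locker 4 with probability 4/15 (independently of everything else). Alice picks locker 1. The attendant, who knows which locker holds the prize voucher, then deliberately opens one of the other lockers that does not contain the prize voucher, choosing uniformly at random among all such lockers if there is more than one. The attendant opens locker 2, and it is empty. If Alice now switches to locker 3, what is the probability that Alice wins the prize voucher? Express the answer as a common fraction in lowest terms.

3/7

Condition on the true location of the prize voucher.
If it is in locker 1 (prior 2/15): the attendant has 3 equally likely choices, so probability 1/3; weight (2/15)·(1/3) = 2/45.
If it is in locker 2 (prior 1/3): the attendant opened locker 2, so this case is ruled out; weight (1/3)·0 = 0.
If it is in either of lockers 3 and 4 (prior 4/15 each): the attendant has 2 equally likely choices, so probability 1/2; weight (4/15)·(1/2) = 2/15 each.
The weights sum to 14/45.
So P(the prize voucher in locker 3 | the attendant opened locker 2) = (2/15) / (14/45) = 3/7.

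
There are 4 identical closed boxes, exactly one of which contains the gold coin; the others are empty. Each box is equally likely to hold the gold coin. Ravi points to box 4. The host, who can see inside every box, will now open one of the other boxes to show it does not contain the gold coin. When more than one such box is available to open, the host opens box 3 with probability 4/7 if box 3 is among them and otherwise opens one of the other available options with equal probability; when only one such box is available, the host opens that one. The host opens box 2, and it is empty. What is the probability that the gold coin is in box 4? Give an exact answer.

Apply Bayes' rule, conditioning on where the gold coin actually is.
If it is in box 1 (prior 1/4): box 3 is available but not opened, probability 3/7; weight (1/4)·(3/7) = 3/28.
If it is in box 2 (prior 1/4): the host opened box 2, so this case is ruled out; weight (1/4)·0 = 0.
If it is in box 3 (prior 1/4): box 3 holds the prize so is unavailable; the host chooses uniformly among the 2 others, probability 1/2; weight (1/4)·(1/2) = 1/8.
If it is in box 4 (prior 1/4): box 3 is available but not opened; box 2 gets probability (1 − 4/7)/2 = 3/14; weight (1/4)·(3/14) = 3/56.
The weights sum to 2/7.
So P(the gold coin in box 4 | the host opened box 2) = (3/56) / (2/7) = 3/16.

3/16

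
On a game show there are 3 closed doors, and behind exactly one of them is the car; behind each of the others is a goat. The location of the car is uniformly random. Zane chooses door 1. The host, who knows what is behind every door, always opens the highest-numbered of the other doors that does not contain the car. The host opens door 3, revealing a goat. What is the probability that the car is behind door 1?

1/2

Apply Bayes' rule, conditioning on where the car actually is.
If it is behind either of doors 1 and 2 (prior 1/3 each): door 3 is the highest-numbered option available, probability 1; weight (1/3)·1 = 1/3 each.
If it is behind door 3 (prior 1/3): the host opened door 3, so this case is ruled out; weight (1/3)·0 = 0.
The weights sum to 2/3.
So P(the car behind door 1 | the host opened door 3) = (1/3) / (2/3) = 1/2.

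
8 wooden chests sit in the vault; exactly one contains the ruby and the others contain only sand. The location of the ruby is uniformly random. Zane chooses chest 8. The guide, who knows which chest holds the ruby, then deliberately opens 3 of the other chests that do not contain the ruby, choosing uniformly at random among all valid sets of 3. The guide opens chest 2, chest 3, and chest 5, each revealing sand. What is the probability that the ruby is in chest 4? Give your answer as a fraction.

7/32

Condition on the true location of the ruby.
If it is in any of chests 1, 4, 6, and 7 (prior 1/8 each): the guide has 20 equally likely choices, so probability 1/20; weight (1/8)·(1/20) = 1/160 each.
If it is in any of chests 2, 3, and 5 (prior 1/8 each): that chest was opened and seen not to hold the prize — ruled out; weight (1/8)·0 = 0 each.
If it is in chest 8 (prior 1/8): the guide has 35 equally likely choices, so probability 1/35; weight (1/8)·(1/35) = 1/280.
The weights sum to 1/35.
So P(the ruby in chest 4 | the guide opened chest 2, chest 3, and chest 5) = (1/160) / (1/35) = 7/32.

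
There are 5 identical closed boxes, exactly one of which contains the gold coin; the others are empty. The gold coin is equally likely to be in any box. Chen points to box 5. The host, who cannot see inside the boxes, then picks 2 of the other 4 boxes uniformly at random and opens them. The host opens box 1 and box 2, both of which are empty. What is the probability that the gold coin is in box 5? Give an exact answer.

1/3

Condition on the true location of the gold coin.
If it is in either of boxes 1 and 2 (prior 1/5 each): that box was opened and seen not to hold the prize — ruled out; weight (1/5)·0 = 0 each.
If it is in any of boxes 3, 4, and 5 (prior 1/5 each): the host picks exactly this set with probability 1/6 regardless, and none is the prize; weight (1/5)·(1/6) = 1/30 each.
The weights sum to 1/10.
So P(the gold coin in box 5 | the host opened box 1 and box 2) = (1/30) / (1/10) = 1/3.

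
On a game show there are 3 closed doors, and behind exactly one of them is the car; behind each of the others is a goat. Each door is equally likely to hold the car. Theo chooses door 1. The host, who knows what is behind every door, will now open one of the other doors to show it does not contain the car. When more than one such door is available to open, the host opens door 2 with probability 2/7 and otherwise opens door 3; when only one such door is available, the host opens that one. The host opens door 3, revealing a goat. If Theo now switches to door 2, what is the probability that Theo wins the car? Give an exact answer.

7/12

Apply Bayes' rule, conditioning on where the car actually is.
If it is behind door 1 (prior 1/3): door 2 is available but not opened, probability 5/7; weight (1/3)·(5/7) = 5/21.
If it is behind door 2 (prior 1/3): only door 3 is available, probability 1; weight (1/3)·1 = 1/3.
If it is behind door 3 (prior 1/3): the host opened door 3, so this case is ruled out; weight (1/3)·0 = 0.
The weights sum to 4/7.
So P(the car behind door 2 | the host opened door 3) = (1/3) / (4/7) = 7/12.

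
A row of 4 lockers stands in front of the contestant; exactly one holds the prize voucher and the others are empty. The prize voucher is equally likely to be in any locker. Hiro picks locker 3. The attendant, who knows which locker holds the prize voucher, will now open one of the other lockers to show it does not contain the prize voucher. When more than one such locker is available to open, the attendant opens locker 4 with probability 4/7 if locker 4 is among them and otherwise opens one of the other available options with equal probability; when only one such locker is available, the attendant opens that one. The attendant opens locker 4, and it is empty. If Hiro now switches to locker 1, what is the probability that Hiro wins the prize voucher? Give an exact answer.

Condition on the true location of the prize voucher.
If it is in any of lockers 1, 2, and 3 (prior 1/4 each): locker 4 is available, opened with probability 4/7; weight (1/4)·(4/7) = 1/7 each.
If it is in locker 4 (prior 1/4): the attendant opened locker 4, so this case is ruled out; weight (1/4)·0 = 0.
The weights sum to 3/7.
So P(the prize voucher in locker 1 | the attendant opened locker 4) = (1/7) / (3/7) = 1/3.

1/3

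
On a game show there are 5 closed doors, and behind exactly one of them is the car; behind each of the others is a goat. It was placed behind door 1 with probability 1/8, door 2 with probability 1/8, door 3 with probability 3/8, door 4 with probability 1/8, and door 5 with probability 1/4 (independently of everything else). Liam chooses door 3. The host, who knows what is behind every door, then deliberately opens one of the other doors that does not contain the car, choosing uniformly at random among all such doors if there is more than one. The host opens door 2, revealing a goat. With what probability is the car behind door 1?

Consider each possible location of the car in turn.
If it is behind either of doors 1 and 4 (prior 1/8 each): the host has 3 equally likely choices, so probability 1/3; weight (1/8)·(1/3) = 1/24 each.
If it is behind door 2 (prior 1/8): the host opened door 2, so this case is ruled out; weight (1/8)·0 = 0.
If it is behind door 3 (prior 3/8): the host has 4 equally likely choices, so probability 1/4; weight (3/8)·(1/4) = 3/32.
If it is behind door 5 (prior 1/4): the host has 3 equally likely choices, so probability 1/3; weight (1/4)·(1/3) = 1/12.
The weights sum to 25/96.
So P(the car behind door 1 | the host opened door 2) = (1/24) / (25/96) = 4/25.

4/25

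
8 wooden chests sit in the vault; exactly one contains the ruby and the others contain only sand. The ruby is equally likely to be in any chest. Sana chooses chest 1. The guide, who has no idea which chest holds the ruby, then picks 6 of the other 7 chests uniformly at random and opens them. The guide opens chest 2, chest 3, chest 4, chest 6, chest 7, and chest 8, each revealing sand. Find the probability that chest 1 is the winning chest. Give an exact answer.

1/2

Consider each possible location of the ruby in turn.
If it is in either of chests 1 and 5 (prior 1/8 each): the guide picks exactly this set with probability 1/7 regardless, and none is the prize; weight (1/8)·(1/7) = 1/56 each.
If it is in any of chests 2, 3, 4, 6, 7, and 8 (prior 1/8 each): that chest was opened and seen not to hold the prize — ruled out; weight (1/8)·0 = 0 each.
The weights sum to 1/28.
So P(the ruby in chest 1 | the guide opened chest 2, chest 3, chest 4, chest 6, chest 7, and chest 8) = (1/56) / (1/28) = 1/2.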